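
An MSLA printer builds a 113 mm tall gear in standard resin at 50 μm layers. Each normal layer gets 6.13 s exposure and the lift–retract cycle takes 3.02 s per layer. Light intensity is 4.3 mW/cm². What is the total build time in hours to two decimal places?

Number of layers: 113 / 0.05 → 2260 (rounded up).
Cycle time: 6.13 + 3.02 → 9.15 s.
Build time: 2260 × 9.15 s = 20679 s, i.e. 5.74 hours.

5.74 hours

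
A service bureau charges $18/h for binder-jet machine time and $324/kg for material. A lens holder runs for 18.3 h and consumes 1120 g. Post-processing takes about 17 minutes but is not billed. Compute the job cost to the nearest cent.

$692.28

Machine-time cost: 18 × 18.3 → $329.40.
Material charge = 324 × 1120/1000, so $362.88.
Job cost: 329.40 + 362.88 = $692.28.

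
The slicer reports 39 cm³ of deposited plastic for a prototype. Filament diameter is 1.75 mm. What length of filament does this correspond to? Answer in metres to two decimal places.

16.21 m

A = π r² = π × 0.875² = 2.4053 mm².
Length = 39 cm³ / 2.4053 mm² = 39000 / 2.4053 = 16214.19 mm = 16.21 m.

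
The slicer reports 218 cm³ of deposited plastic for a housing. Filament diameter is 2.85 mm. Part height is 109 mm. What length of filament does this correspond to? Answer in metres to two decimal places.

Filament cross-section = π × (2.85/2)² = 6.3794 mm².
Length = 218 cm³ / 6.3794 mm² = 218000 / 6.3794 = 34172.49 mm = 34.17 m.

34.17 m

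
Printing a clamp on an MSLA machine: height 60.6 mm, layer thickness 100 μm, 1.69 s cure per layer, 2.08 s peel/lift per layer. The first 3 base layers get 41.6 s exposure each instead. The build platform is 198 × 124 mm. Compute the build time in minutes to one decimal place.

40.1 minutes

Layer count = ceil(60.6 / 0.1) = 606.
Bottom layers = 3 × (41.6 + 2.08) = 131.04 s.
Remaining layers = 603 × (1.69 + 2.08) = 2273.31 s.
Sum: 131.04 + 2273.31 = 2404.35 s → 40.1 minutes.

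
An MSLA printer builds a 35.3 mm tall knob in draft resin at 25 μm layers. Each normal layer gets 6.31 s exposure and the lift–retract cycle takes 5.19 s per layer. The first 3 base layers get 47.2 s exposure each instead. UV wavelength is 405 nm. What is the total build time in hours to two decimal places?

4.54 hours

Number of layers: 35.3 / 0.025 → 1412 (rounded up).
Bottom layers = 3 × (47.2 + 5.19) = 157.17 s.
Normal layers: 1409 × (6.31 + 5.19) → 16203.5 s.
Total = 157.17 + 16203.5 = 16360.67 s = 4.54 hours.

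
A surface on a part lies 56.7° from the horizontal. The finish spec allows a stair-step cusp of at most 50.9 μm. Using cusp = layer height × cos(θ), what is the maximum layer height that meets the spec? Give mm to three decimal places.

cos(56.7°) = 0.5490; t_max = 0.0509/0.5490 = 0.093 mm.

0.093 mm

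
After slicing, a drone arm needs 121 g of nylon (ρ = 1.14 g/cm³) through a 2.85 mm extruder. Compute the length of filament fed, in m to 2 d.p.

16.64 m

Extruded volume: 121/1.14 = 106.1404 cm³ (106140.4 mm³).
Filament cross-section = π × (2.85/2)² = 6.3794 mm².
L = V/A = 106140.4/6.3794 = 16637.99 mm → 16.64 m.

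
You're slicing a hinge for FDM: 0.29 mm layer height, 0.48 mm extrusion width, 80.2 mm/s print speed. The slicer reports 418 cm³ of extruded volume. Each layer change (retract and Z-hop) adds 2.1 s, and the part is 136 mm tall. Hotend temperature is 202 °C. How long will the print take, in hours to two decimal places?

10.67 hours

Bead cross-section = 0.29 × 0.48 = 0.1392 mm².
Toolpath length = 418 cm³ / 0.1392 mm² = 418000 / 0.1392 = 3002873.6 mm.
Extrusion time = 3002873.6 / 80.2 = 37442.3 s.
Layers = ⌈136/0.29⌉ = 469.
Z-hop total = 469 × 2.1 = 984.9 s.
Total = 37442.3 + 984.9 = 38427.2 s = 10.67 hours.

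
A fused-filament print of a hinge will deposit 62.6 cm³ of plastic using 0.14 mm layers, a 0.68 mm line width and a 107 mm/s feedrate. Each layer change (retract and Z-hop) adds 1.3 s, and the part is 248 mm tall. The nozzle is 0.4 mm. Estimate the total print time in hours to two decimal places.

Bead cross-section = 0.14 × 0.68 = 0.0952 mm².
Total extruded path = 62600/0.0952 = 657563 mm.
Extrusion time = 657563 / 107, so 6145.4 s.
Layers = ⌈248/0.14⌉ = 1772.
Non-print overhead = 1772 × 1.3, so 2303.6 s.
Total = 6145.4 + 2303.6 = 8449 s = 2.35 hours.

2.35 hours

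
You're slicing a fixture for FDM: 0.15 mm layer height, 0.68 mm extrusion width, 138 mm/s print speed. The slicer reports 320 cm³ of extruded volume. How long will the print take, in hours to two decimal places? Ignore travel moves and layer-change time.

6.31 hours

Line area = 0.15 × 0.68, so 0.102 mm².
Path length: 320000 mm³ / 0.102 mm² → 3137254.9 mm.
Print-move time: 3137254.9 / 138 → 22733.7 s.
In the requested units: 22733.7 s = 6.31 hours.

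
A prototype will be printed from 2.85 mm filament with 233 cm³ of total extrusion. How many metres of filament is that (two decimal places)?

36.52 m

A = π r² = π × 1.425² = 6.3794 mm².
Length = 233 cm³ / 6.3794 mm² = 233000 / 6.3794 = 36523.81 mm = 36.52 m.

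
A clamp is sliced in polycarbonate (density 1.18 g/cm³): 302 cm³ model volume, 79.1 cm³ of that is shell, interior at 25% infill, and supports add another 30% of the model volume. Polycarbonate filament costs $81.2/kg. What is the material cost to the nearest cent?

$21.60

Volume inside the shell: 302 − 79.1 → 222.9 cm³.
Infill deposited = 0.25 × 222.9 = 55.725 cm³.
Support = 0.30 × 302, so 90.6 cm³.
Deposited volume = 79.1 + 55.725 + 90.6, so 225.425 cm³.
Mass: 225.425 × 1.18 → 266.0015 g.
At $81.2/kg: 266.0015/1000 × 81.2 = $21.60.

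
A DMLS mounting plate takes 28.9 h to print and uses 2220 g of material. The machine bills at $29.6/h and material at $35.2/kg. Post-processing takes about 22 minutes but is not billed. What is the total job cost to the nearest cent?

$933.58

Machine-time cost = 29.6 × 28.9 = $855.44.
Material cost: 35.2 × 2220/1000 → $78.144.
Job cost: 855.44 + 78.144 = 933.584 ≈ $933.58.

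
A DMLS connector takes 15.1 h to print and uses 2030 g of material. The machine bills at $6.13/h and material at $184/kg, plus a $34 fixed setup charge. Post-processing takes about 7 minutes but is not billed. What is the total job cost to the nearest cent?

Time charge = 6.13 × 15.1, so $92.563.
Material charge = 184 × 2030/1000, so $373.52.
Total = 92.563 + 373.52 + 34 = 500.083 ≈ $500.08.

$500.08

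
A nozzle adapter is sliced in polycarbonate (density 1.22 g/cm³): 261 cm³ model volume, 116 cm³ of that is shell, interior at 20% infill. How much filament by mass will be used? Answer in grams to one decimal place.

176.9 g

Volume inside the shell = 261 − 116, so 145 cm³.
Infill volume = 0.20 × 145 = 29 cm³.
Total printed volume = 116 + 29 = 145 cm³.
Mass = 145 × 1.22, so 176.9 g.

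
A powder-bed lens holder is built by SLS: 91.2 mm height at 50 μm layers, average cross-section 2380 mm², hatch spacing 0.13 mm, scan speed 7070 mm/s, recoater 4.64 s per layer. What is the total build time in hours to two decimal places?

3.66 hours

Number of layers: 91.2 / 0.05 → 1824 (rounded up).
Scan path per layer = 2380 / 0.13, so 18307.7 mm.
Laser time per layer: 18307.7 / 7070 → 2.5895 s.
Layer cycle = 2.5895 + 4.64 = 7.2295 s.
1824 layers × 7.2295 s/layer = 13186.608 s, i.e. 3.66 hours.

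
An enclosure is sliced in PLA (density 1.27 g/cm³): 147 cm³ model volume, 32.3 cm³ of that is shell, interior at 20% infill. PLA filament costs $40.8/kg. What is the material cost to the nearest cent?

Interior volume: 147 − 32.3 → 114.7 cm³.
Infill volume = 0.20 × 114.7, so 22.94 cm³.
Total extruded: 32.3 + 22.94 → 55.24 cm³.
Mass: 55.24 × 1.27 → 70.1548 g.
At $40.8/kg: 70.1548/1000 × 40.8 = $2.86.

$2.86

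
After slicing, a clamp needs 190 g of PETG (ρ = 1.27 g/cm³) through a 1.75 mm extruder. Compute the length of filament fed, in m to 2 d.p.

Volume = 190 g / 1.27 g·cm⁻³ = 149.6063 cm³ = 149606.3 mm³.
A = π r² = π × 0.875² = 2.4053 mm².
Length = 149606.3 / 2.4053 = 62198.6 mm = 62.20 m.

62.20 m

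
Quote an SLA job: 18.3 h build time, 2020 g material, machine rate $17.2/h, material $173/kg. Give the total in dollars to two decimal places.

$664.22

Machine-time cost = 17.2 × 18.3, so $314.76.
Feedstock cost: 173 × 2020/1000 → $349.46.
Job cost: 314.76 + 349.46 = $664.22.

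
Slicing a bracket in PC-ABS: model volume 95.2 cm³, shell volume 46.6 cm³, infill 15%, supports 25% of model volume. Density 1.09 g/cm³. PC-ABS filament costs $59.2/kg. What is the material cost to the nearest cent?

$5.01

Volume inside the shell = 95.2 − 46.6 = 48.6 cm³.
Infill deposited = 0.15 × 48.6, so 7.29 cm³.
Support: 0.25 × 95.2 → 23.8 cm³.
Total extruded = 46.6 + 7.29 + 23.8 = 77.69 cm³.
Mass = 77.69 × 1.09, so 84.6821 g.
At $59.2/kg: 84.6821/1000 × 59.2 = $5.01.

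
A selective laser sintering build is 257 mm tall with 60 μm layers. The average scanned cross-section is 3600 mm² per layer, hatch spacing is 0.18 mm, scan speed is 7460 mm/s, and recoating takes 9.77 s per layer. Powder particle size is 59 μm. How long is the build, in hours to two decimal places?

14.82 hours

Layer count = ceil(257 / 0.06) = 4284.
Per-layer scan distance: 3600 / 0.18 → 20000 mm.
Laser time per layer = 20000 / 7460, so 2.681 s.
Per-layer time = 2.681 + 9.77 = 12.451 s.
4284 layers × 12.451 s/layer = 53340.084 s, i.e. 14.82 hours.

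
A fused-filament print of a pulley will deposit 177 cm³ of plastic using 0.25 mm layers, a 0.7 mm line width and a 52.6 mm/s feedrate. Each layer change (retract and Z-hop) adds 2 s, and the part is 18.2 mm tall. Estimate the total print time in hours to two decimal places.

5.38 hours

Line area = 0.25 × 0.7 = 0.175 mm².
Total extruded path = 177000/0.175 = 1011428.6 mm.
Time extruding: 1011428.6 / 52.6 → 19228.7 s.
Layer count = ceil(18.2 / 0.25) = 73.
Non-print overhead = 73 × 2, so 146 s.
Total = 19228.7 + 146 = 19374.7 s = 5.38 hours.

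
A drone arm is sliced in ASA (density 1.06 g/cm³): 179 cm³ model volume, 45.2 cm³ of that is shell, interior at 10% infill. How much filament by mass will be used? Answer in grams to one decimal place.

62.1 g

Volume inside the shell = 179 − 45.2 = 133.8 cm³.
Deposited infill: 0.10 × 133.8 → 13.38 cm³.
Deposited volume = 45.2 + 13.38, so 58.58 cm³.
Mass = 58.58 × 1.06 = 62.0948 g.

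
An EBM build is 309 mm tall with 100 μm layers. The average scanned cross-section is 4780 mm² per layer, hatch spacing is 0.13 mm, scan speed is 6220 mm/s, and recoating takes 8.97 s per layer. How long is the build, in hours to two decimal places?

Number of layers: 309 / 0.1 → 3090 (rounded up).
Per-layer scan distance = 4780 / 0.13, so 36769.2 mm.
Per-layer scan time = 36769.2 / 6220 = 5.9114 s.
Per-layer time: 5.9114 + 8.97 → 14.8814 s.
Build time = 3090 × 14.8814 = 45983.526 s = 12.77 hours.

12.77 hours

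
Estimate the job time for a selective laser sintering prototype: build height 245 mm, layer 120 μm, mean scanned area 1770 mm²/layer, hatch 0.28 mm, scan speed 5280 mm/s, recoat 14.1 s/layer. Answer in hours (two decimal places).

Layer count = ceil(245 / 0.12) = 2042.
Scan path per layer: 1770 / 0.28 → 6321.4 mm.
Laser time per layer: 6321.4 / 5280 → 1.1972 s.
Layer cycle: 1.1972 + 14.1 → 15.2972 s.
2042 layers × 15.2972 s/layer = 31236.8824 s, i.e. 8.68 hours.

8.68 hours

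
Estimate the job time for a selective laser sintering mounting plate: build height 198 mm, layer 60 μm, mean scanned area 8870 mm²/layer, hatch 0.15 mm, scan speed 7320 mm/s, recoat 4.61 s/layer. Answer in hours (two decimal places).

11.63 hours

Number of layers: 198 / 0.06 → 3300 (rounded up).
Hatch length per layer = 8870 / 0.15 = 59133.3 mm.
Scan time per layer: 59133.3 / 7320 → 8.0783 s.
Layer cycle = 8.0783 + 4.61, so 12.6883 s.
Build time = 3300 × 12.6883 = 41871.39 s = 11.63 hours.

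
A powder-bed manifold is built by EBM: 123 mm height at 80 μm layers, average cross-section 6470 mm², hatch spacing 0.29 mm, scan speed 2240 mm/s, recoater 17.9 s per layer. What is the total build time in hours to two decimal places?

11.90 hours

Layer count = ceil(123 / 0.08) = 1538.
Per-layer scan distance = 6470 / 0.29, so 22310.3 mm.
Beam time per layer = 22310.3 / 2240 = 9.96 s.
Layer cycle = 9.96 + 17.9 = 27.86 s.
Build time = 1538 × 27.86 = 42848.68 s = 11.90 hours.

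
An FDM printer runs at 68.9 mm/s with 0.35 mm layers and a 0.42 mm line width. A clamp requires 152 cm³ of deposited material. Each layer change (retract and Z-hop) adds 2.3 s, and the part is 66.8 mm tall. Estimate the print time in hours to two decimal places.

4.29 hours

Line area = 0.35 × 0.42, so 0.147 mm².
Toolpath length = 152 cm³ / 0.147 mm² = 152000 / 0.147 = 1034013.6 mm.
Time extruding = 1034013.6 / 68.9 = 15007.5 s.
Number of layers: 66.8 / 0.35 → 191 (rounded up).
Z-hop total = 191 × 2.3 = 439.3 s.
Altogether 15007.5 + 439.3 = 15446.8 s, i.e. 4.29 hours.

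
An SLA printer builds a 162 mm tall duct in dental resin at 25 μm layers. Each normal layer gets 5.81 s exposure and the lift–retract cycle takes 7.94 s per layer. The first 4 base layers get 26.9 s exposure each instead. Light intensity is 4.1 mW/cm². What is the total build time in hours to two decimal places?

24.77 hours

Number of layers: 162 / 0.025 → 6480 (rounded up).
Base layers = 4 × (26.9 + 7.94), so 139.36 s.
Normal layers: 6476 × (5.81 + 7.94) → 89045 s.
Total = 139.36 + 89045 = 89184.36 s = 24.77 hours.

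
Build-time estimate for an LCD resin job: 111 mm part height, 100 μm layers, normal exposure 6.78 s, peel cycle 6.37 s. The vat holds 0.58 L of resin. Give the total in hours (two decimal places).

4.05 hours

Layer count = ceil(111 / 0.1) = 1110.
Per-layer time: 6.78 + 6.37 → 13.15 s.
Build time: 1110 × 13.15 s = 14596.5 s, i.e. 4.05 hours.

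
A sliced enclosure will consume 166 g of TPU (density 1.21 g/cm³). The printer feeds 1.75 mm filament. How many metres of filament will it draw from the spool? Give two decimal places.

Extruded volume: 166/1.21 = 137.1901 cm³ (137190.1 mm³).
Filament cross-section = π × (1.75/2)² = 2.4053 mm².
L = V/A = 137190.1/2.4053 = 57036.59 mm → 57.04 m.

57.04 m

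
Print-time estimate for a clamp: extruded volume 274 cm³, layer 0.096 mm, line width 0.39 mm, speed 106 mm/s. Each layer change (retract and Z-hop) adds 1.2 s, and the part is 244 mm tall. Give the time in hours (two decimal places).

Bead cross-section = 0.096 × 0.39 = 0.03744 mm².
Toolpath length = 274 cm³ / 0.03744 mm² = 274000 / 0.03744 = 7318376.1 mm.
Print-move time = 7318376.1 / 106, so 69041.3 s.
Layers = ⌈244/0.096⌉ = 2542.
Non-print overhead = 2542 × 1.2, so 3050.4 s.
Altogether 69041.3 + 3050.4 = 72091.7 s, i.e. 20.03 hours.

20.03 hours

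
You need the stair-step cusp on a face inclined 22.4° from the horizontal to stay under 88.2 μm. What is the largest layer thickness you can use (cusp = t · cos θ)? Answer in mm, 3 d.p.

0.095 mm

cos(22.4°) = 0.9245; t_max = 0.0882/0.9245 = 0.095 mm.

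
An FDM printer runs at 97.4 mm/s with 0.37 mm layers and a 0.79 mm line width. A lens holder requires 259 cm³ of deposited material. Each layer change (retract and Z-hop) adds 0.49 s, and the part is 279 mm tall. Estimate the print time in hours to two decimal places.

Extrusion cross-section = 0.37 × 0.79, so 0.2923 mm².
Total extruded path = 259000/0.2923 = 886075.9 mm.
Time extruding = 886075.9 / 97.4 = 9097.3 s.
Number of layers: 279 / 0.37 → 755 (rounded up).
Z-hop total: 755 × 0.49 → 369.95 s.
Total = 9097.3 + 369.95 = 9467.25 s = 2.63 hours.

2.63 hours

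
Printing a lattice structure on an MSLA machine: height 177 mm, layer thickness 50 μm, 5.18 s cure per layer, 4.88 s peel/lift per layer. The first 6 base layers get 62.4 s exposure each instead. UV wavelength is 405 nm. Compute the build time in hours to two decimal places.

9.99 hours

Number of layers: 177 / 0.05 → 3540 (rounded up).
Base layers = 6 × (62.4 + 4.88) = 403.68 s.
Remaining layers = 3534 × (5.18 + 4.88) = 35552.04 s.
Sum: 403.68 + 35552.04 = 35955.72 s → 9.99 hours.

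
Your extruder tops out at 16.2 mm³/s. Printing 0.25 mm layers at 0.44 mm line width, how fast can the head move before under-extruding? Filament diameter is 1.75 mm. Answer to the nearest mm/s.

Extrusion cross-section = 0.25 × 0.44 = 0.11 mm².
Max speed = 16.2 / 0.11 = 147.27 ≈ 147 mm/s.

147 mm/s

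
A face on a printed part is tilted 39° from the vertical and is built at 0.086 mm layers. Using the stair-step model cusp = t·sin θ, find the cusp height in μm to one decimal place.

54.1 μm

h_c = t·sin θ = 0.086 × 0.6293 = 0.05412 mm (54.1 μm).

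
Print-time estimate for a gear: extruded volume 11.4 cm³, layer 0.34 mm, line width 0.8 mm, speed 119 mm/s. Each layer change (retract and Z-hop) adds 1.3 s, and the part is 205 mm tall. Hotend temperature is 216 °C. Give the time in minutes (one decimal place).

Extrusion cross-section = 0.34 × 0.8, so 0.272 mm².
Total extruded path = 11400/0.272 = 41911.8 mm.
Extrusion time = 41911.8 / 119 = 352.2 s.
Layers = ⌈205/0.34⌉ = 603.
Non-print overhead = 603 × 1.3 = 783.9 s.
Altogether 352.2 + 783.9 = 1136.1 s, i.e. 18.9 minutes.

18.9 minutes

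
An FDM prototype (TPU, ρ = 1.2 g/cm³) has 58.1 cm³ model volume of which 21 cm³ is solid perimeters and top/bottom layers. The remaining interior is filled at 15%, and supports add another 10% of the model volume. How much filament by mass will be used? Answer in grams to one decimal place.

Interior volume = 58.1 − 21 = 37.1 cm³.
Deposited infill = 0.15 × 37.1 = 5.565 cm³.
Support = 0.10 × 58.1 = 5.81 cm³.
Deposited volume = 21 + 5.565 + 5.81, so 32.375 cm³.
Mass: 32.375 × 1.2 → 38.85 g.

38.9 g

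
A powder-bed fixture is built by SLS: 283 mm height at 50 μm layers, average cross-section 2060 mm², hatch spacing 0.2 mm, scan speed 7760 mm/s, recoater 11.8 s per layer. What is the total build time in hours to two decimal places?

Layers = ⌈283/0.05⌉ = 5660.
Scan path per layer = 2060 / 0.2 = 10300 mm.
Scan time per layer: 10300 / 7760 → 1.3273 s.
Layer cycle = 1.3273 + 11.8, so 13.1273 s.
5660 layers × 13.1273 s/layer = 74300.518 s, i.e. 20.64 hours.

20.64 hours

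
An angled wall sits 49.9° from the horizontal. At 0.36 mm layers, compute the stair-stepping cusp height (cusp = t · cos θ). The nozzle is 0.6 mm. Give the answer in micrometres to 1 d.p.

231.9 μm

Cusp = layer height × cos(49.9°) = 0.36 × 0.6441 = 0.231876 mm = 231.9 μm.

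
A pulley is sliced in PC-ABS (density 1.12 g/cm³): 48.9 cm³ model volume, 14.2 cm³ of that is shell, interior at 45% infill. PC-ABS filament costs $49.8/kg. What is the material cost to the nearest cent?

$1.66

Interior volume = 48.9 − 14.2 = 34.7 cm³.
Deposited infill = 0.45 × 34.7 = 15.615 cm³.
Deposited volume = 14.2 + 15.615, so 29.815 cm³.
Mass = 29.815 × 1.12 = 33.3928 g.
Cost = 33.3928 g / 1000 × $49.8/kg = $1.66.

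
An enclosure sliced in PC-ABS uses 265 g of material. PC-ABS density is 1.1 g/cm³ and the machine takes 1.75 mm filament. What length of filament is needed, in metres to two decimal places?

Volume = 265 g / 1.1 g·cm⁻³ = 240.9091 cm³ = 240909.1 mm³.
Filament cross-section = π × (1.75/2)² = 2.4053 mm².
L = V/A = 240909.1/2.4053 = 100157.61 mm → 100.16 m.

100.16 m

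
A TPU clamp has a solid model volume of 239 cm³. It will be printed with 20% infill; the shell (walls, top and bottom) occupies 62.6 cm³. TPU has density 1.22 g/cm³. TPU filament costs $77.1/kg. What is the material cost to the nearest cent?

Infill region = 239 − 62.6 = 176.4 cm³.
Deposited infill: 0.20 × 176.4 → 35.28 cm³.
Total printed volume = 62.6 + 35.28, so 97.88 cm³.
Mass = 97.88 × 1.22 = 119.4136 g.
Cost = 119.4136 g / 1000 × $77.1/kg = $9.21.

$9.21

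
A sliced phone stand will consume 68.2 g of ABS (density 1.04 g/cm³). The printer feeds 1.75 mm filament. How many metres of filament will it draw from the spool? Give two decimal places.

Extruded volume: 68.2/1.04 = 65.5769 cm³ (65576.9 mm³).
A = π r² = π × 0.875² = 2.4053 mm².
Length = 65576.9 / 2.4053 = 27263.5 mm = 27.26 m.

27.26 m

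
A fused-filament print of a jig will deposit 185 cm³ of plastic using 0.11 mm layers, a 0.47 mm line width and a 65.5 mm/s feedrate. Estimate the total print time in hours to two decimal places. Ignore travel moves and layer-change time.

15.18 hours

Bead cross-section = 0.11 × 0.47 = 0.0517 mm².
Path length: 185000 mm³ / 0.0517 mm² → 3578336.6 mm.
Time extruding: 3578336.6 / 65.5 → 54631.1 s.
54631.1 s = 15.18 hours.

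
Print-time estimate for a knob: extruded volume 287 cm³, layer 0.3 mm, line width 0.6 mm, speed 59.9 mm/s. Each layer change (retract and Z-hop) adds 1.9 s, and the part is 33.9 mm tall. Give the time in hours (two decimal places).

7.45 hours

Line area = 0.3 × 0.6 = 0.18 mm².
Toolpath length = 287 cm³ / 0.18 mm² = 287000 / 0.18 = 1594444.4 mm.
Extrusion time: 1594444.4 / 59.9 → 26618.4 s.
Layer count = ceil(33.9 / 0.3) = 113.
Layer-change overhead = 113 × 1.9 = 214.7 s.
Total = 26618.4 + 214.7 = 26833.1 s = 7.45 hours.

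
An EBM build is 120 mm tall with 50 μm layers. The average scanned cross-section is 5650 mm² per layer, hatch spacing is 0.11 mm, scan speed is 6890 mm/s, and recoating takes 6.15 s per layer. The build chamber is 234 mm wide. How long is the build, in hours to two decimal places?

9.07 hours

Layers = ⌈120/0.05⌉ = 2400.
Hatch length per layer = 5650 / 0.11, so 51363.6 mm.
Scan time per layer = 51363.6 / 6890 = 7.4548 s.
Per-layer time: 7.4548 + 6.15 → 13.6048 s.
2400 layers × 13.6048 s/layer = 32651.52 s, i.e. 9.07 hours.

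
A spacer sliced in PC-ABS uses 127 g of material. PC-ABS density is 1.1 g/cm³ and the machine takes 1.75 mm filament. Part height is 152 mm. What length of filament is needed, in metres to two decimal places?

Extruded volume: 127/1.1 = 115.4545 cm³ (115454.5 mm³).
Cross-section of 1.75 mm filament: π·(1.75/2)² = 2.4053 mm².
Length = 115454.5 / 2.4053 = 48000.04 mm = 48.00 m.

48.00 m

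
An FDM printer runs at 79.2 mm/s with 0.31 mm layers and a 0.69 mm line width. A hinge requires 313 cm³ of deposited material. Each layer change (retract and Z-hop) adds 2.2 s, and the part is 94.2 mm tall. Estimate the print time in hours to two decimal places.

Bead cross-section: 0.31 × 0.69 → 0.2139 mm².
Toolpath length = 313 cm³ / 0.2139 mm² = 313000 / 0.2139 = 1463300.6 mm.
Extrusion time = 1463300.6 / 79.2 = 18476 s.
Layers = ⌈94.2/0.31⌉ = 304.
Z-hop total = 304 × 2.2, so 668.8 s.
Altogether 18476 + 668.8 = 19144.8 s, i.e. 5.32 hours.

5.32 hours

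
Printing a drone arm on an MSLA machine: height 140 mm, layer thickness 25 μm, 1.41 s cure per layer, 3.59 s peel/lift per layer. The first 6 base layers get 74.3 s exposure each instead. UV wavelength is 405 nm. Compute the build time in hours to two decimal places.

Layer count = ceil(140 / 0.025) = 5600.
Base layers = 6 × (74.3 + 3.59) = 467.34 s.
Regular layers = 5594 × (1.41 + 3.59) = 27970 s.
Total = 467.34 + 27970 = 28437.34 s = 7.90 hours.

7.90 hours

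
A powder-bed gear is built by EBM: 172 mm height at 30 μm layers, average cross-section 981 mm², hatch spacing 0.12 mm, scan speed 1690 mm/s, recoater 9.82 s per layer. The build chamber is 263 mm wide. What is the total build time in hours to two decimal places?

Layers = ⌈172/0.03⌉ = 5734.
Per-layer scan distance = 981 / 0.12 = 8175 mm.
Scan time per layer = 8175 / 1690, so 4.8373 s.
Layer cycle = 4.8373 + 9.82, so 14.6573 s.
Build time = 5734 × 14.6573 = 84044.9582 s = 23.35 hours.

23.35 hours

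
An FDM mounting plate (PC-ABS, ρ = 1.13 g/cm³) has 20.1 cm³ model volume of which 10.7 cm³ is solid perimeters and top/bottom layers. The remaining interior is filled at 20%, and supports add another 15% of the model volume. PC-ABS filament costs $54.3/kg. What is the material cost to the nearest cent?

$0.96

Volume inside the shell: 20.1 − 10.7 → 9.4 cm³.
Infill volume: 0.20 × 9.4 → 1.88 cm³.
Support: 0.15 × 20.1 → 3.015 cm³.
Total extruded = 10.7 + 1.88 + 3.015 = 15.595 cm³.
Mass: 15.595 × 1.13 → 17.62235 g.
At $54.3/kg: 17.62235/1000 × 54.3 = $0.96.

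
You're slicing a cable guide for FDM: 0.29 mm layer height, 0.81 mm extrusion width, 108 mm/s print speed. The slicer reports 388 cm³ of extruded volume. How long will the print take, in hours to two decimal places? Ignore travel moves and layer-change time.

4.25 hours

Bead cross-section = 0.29 × 0.81 = 0.2349 mm².
Total extruded path = 388000/0.2349 = 1651766.7 mm.
Extrusion time = 1651766.7 / 108 = 15294.1 s.
In the requested units: 15294.1 s = 4.25 hours.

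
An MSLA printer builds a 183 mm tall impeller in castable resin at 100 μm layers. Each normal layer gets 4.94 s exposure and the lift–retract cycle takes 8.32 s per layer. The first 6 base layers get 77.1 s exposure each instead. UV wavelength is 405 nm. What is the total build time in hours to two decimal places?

Layers = ⌈183/0.1⌉ = 1830.
Bottom layers: 6 × (77.1 + 8.32) → 512.52 s.
Normal layers: 1824 × (4.94 + 8.32) → 24186.24 s.
Total = 512.52 + 24186.24 = 24698.76 s = 6.86 hours.

6.86 hours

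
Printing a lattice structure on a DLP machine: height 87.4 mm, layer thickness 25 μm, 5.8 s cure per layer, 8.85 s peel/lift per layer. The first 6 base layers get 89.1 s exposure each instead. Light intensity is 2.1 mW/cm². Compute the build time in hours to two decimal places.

Layer count = ceil(87.4 / 0.025) = 3496.
Base layers = 6 × (89.1 + 8.85) = 587.7 s.
Remaining layers = 3490 × (5.8 + 8.85), so 51128.5 s.
Sum: 587.7 + 51128.5 = 51716.2 s → 14.37 hours.

14.37 hours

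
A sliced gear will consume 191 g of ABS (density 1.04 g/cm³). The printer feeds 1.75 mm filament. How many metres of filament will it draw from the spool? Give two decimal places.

76.35 m

Extruded volume: 191/1.04 = 183.6538 cm³ (183653.8 mm³).
A = π r² = π × 0.875² = 2.4053 mm².
L = V/A = 183653.8/2.4053 = 76353.8 mm → 76.35 m.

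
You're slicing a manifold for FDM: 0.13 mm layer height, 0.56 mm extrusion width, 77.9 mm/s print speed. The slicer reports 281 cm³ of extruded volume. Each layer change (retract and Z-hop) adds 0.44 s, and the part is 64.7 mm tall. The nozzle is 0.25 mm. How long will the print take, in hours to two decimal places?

Extrusion cross-section = 0.13 × 0.56, so 0.0728 mm².
Total extruded path = 281000/0.0728 = 3859890.1 mm.
Extrusion time: 3859890.1 / 77.9 → 49549.3 s.
Layer count = ceil(64.7 / 0.13) = 498.
Non-print overhead = 498 × 0.44, so 219.12 s.
Total = 49549.3 + 219.12 = 49768.42 s = 13.82 hours.

13.82 hours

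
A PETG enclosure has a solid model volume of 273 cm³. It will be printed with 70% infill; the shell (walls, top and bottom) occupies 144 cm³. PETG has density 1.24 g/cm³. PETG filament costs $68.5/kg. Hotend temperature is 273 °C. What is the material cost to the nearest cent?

Infill region = 273 − 144, so 129 cm³.
Infill volume = 0.70 × 129 = 90.3 cm³.
Total extruded = 144 + 90.3 = 234.3 cm³.
Mass = 234.3 × 1.24, so 290.532 g.
At $68.5/kg: 290.532/1000 × 68.5 = $19.90.

$19.90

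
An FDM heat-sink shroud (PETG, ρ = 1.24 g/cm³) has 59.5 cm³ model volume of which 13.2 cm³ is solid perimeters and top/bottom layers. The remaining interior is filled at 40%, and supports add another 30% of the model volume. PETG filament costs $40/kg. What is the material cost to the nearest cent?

$2.46

Interior volume = 59.5 − 13.2, so 46.3 cm³.
Infill deposited = 0.40 × 46.3, so 18.52 cm³.
Support = 0.30 × 59.5 = 17.85 cm³.
Total printed volume = 13.2 + 18.52 + 17.85 = 49.57 cm³.
Mass: 49.57 × 1.24 → 61.4668 g.
At $40/kg: 61.4668/1000 × 40 = $2.46.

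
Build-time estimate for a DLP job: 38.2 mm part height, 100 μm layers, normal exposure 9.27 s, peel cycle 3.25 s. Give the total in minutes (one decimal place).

79.7 minutes

Layer count = ceil(38.2 / 0.1) = 382.
Per-layer time = 9.27 + 3.25, so 12.52 s.
Total = 382 × 12.52 = 4782.64 s = 79.7 minutes.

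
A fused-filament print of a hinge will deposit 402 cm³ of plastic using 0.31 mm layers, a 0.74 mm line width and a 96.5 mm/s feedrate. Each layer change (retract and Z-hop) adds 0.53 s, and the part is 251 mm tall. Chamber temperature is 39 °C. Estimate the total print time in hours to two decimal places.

Line area = 0.31 × 0.74 = 0.2294 mm².
Toolpath length = 402 cm³ / 0.2294 mm² = 402000 / 0.2294 = 1752397.6 mm.
Extrusion time: 1752397.6 / 96.5 → 18159.6 s.
Layer count = ceil(251 / 0.31) = 810.
Layer-change overhead = 810 × 0.53, so 429.3 s.
Total = 18159.6 + 429.3 = 18588.9 s = 5.16 hours.

5.16 hours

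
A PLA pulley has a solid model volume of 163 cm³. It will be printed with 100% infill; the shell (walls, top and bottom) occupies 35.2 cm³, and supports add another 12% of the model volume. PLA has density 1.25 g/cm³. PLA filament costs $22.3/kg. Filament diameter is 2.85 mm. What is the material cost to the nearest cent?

Infill region = 163 − 35.2, so 127.8 cm³.
Deposited infill = 1.00 × 127.8, so 127.8 cm³.
Support = 0.12 × 163, so 19.56 cm³.
Total printed volume: 35.2 + 127.8 + 19.56 → 182.56 cm³.
Mass = 182.56 × 1.25, so 228.2 g.
Cost = 228.2 g / 1000 × $22.3/kg = $5.09.

$5.09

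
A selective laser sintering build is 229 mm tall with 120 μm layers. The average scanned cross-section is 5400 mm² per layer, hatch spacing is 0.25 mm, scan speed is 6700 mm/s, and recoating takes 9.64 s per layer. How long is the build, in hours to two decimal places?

6.82 hours

Number of layers: 229 / 0.12 → 1909 (rounded up).
Scan path per layer: 5400 / 0.25 → 21600 mm.
Per-layer scan time = 21600 / 6700, so 3.2239 s.
Per-layer time = 3.2239 + 9.64, so 12.8639 s.
Total: 1909 × 12.8639 s = 24557.1851 s → 6.82 hours.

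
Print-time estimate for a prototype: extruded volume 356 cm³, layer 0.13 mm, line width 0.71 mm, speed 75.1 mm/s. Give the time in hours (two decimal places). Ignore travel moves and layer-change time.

14.27 hours

Bead cross-section = 0.13 × 0.71 = 0.0923 mm².
Total extruded path = 356000/0.0923 = 3856988.1 mm.
Extrusion time = 3856988.1 / 75.1 = 51358 s.
Converting: 51358 s = 14.27 hours.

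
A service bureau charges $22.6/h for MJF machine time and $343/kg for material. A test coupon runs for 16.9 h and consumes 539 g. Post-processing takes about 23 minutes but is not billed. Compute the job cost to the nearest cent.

Machine-time cost = 22.6 × 16.9 = $381.94.
Material charge = 343 × 539/1000 = $184.877.
Job cost: 381.94 + 184.877 = 566.817 ≈ $566.82.

$566.82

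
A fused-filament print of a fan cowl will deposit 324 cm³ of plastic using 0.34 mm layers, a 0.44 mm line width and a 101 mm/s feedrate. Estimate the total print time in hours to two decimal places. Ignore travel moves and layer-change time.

5.96 hours

Extrusion cross-section: 0.34 × 0.44 → 0.1496 mm².
Toolpath length = 324 cm³ / 0.1496 mm² = 324000 / 0.1496 = 2165775.4 mm.
Extrusion time = 2165775.4 / 101 = 21443.3 s.
That's 21443.3 s → 5.96 hours.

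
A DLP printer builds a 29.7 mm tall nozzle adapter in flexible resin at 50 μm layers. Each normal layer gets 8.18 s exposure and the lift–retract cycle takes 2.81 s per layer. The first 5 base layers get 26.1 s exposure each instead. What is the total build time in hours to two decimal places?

Layers = ⌈29.7/0.05⌉ = 594.
Burn-in layers: 5 × (26.1 + 2.81) → 144.55 s.
Regular layers: 589 × (8.18 + 2.81) → 6473.11 s.
Total = 144.55 + 6473.11 = 6617.66 s = 1.84 hours.

1.84 hours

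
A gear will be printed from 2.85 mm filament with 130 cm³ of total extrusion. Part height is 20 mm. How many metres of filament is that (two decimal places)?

20.38 m

Cross-section of 2.85 mm filament: π·(2.85/2)² = 6.3794 mm².
L = 130000 mm³ / 6.3794 mm² = 20378.09 mm, i.e. 20.38 m.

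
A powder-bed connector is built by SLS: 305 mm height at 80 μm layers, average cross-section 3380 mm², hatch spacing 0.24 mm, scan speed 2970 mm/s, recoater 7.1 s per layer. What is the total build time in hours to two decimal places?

12.54 hours

Number of layers: 305 / 0.08 → 3813 (rounded up).
Per-layer scan distance: 3380 / 0.24 → 14083.3 mm.
Per-layer scan time = 14083.3 / 2970 = 4.7419 s.
Time per layer: 4.7419 + 7.1 → 11.8419 s.
3813 layers × 11.8419 s/layer = 45153.1647 s, i.e. 12.54 hours.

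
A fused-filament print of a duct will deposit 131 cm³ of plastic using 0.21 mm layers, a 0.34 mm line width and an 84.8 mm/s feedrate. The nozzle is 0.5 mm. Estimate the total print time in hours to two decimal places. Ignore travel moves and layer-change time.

6.01 hours

Bead cross-section = 0.21 × 0.34, so 0.0714 mm².
Path length: 131000 mm³ / 0.0714 mm² → 1834733.9 mm.
Time extruding = 1834733.9 / 84.8, so 21636 s.
Converting: 21636 s = 6.01 hours.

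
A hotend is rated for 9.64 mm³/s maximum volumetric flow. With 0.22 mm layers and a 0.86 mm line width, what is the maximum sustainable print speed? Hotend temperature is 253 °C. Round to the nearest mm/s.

A = 0.22 × 0.86 = 0.1892 mm².
v_max = Q/A = 9.64/0.1892 = 50.95 mm/s → 51 mm/s.

51 mm/s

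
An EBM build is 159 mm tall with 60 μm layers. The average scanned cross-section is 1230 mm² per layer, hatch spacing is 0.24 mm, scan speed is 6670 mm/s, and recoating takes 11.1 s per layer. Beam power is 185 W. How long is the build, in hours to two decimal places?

Number of layers: 159 / 0.06 → 2650 (rounded up).
Per-layer scan distance: 1230 / 0.24 → 5125 mm.
Scan time per layer = 5125 / 6670 = 0.7684 s.
Per-layer time: 0.7684 + 11.1 → 11.8684 s.
Total: 2650 × 11.8684 s = 31451.26 s → 8.74 hours.

8.74 hours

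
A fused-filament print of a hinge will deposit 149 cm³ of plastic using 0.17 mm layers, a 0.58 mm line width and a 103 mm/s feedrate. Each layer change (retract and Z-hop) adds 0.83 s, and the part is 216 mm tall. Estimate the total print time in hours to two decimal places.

Bead cross-section = 0.17 × 0.58, so 0.0986 mm².
Toolpath length = 149 cm³ / 0.0986 mm² = 149000 / 0.0986 = 1511156.2 mm.
Extrusion time = 1511156.2 / 103, so 14671.4 s.
Layer count = ceil(216 / 0.17) = 1271.
Z-hop total = 1271 × 0.83, so 1054.93 s.
Total = 14671.4 + 1054.93 = 15726.33 s = 4.37 hours.

4.37 hours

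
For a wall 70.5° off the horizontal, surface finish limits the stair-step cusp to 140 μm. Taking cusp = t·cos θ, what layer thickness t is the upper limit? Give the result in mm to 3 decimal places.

Layer height = cusp / cos(70.5°) = 0.14 / 0.3338 = 0.419 mm.

0.419 mm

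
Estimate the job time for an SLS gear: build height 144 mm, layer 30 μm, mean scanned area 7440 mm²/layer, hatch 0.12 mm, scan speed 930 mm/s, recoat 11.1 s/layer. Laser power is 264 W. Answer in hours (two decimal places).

Layers = ⌈144/0.03⌉ = 4800.
Per-layer scan distance: 7440 / 0.12 → 62000 mm.
Laser time per layer = 62000 / 930, so 66.6667 s.
Layer cycle: 66.6667 + 11.1 → 77.7667 s.
4800 layers × 77.7667 s/layer = 373280.16 s, i.e. 103.69 hours.

103.69 hours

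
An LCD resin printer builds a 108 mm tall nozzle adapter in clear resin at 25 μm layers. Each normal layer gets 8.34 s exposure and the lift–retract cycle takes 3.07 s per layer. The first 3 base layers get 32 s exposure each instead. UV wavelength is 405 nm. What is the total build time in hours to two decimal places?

13.71 hours

Layers = ⌈108/0.025⌉ = 4320.
Burn-in layers = 3 × (32 + 3.07) = 105.21 s.
Regular layers = 4317 × (8.34 + 3.07), so 49256.97 s.
Total = 105.21 + 49256.97 = 49362.18 s = 13.71 hours.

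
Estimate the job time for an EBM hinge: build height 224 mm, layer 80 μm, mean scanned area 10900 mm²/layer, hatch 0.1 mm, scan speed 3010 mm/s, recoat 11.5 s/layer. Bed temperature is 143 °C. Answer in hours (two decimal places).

37.11 hours

Number of layers: 224 / 0.08 → 2800 (rounded up).
Per-layer scan distance = 10900 / 0.1 = 109000 mm.
Beam time per layer = 109000 / 3010 = 36.2126 s.
Layer cycle = 36.2126 + 11.5, so 47.7126 s.
Total: 2800 × 47.7126 s = 133595.28 s → 37.11 hours.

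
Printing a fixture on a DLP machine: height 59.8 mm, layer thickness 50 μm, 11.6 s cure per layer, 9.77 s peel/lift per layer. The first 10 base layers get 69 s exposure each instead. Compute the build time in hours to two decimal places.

Layer count = ceil(59.8 / 0.05) = 1196.
Bottom layers: 10 × (69 + 9.77) → 787.7 s.
Normal layers: 1186 × (11.6 + 9.77) → 25344.82 s.
Total = 787.7 + 25344.82 = 26132.52 s = 7.26 hours.

7.26 hours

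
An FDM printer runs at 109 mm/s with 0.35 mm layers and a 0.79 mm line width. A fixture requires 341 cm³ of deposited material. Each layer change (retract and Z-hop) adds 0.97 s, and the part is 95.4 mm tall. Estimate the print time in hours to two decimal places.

Line area = 0.35 × 0.79 = 0.2765 mm².
Path length: 341000 mm³ / 0.2765 mm² → 1233273.1 mm.
Extrusion time = 1233273.1 / 109 = 11314.4 s.
Layers = ⌈95.4/0.35⌉ = 273.
Non-print overhead: 273 × 0.97 → 264.81 s.
Altogether 11314.4 + 264.81 = 11579.21 s, i.e. 3.22 hours.

3.22 hours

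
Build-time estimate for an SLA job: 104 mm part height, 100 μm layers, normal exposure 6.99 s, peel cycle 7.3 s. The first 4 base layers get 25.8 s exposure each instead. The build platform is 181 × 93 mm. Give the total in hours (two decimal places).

4.15 hours

Number of layers: 104 / 0.1 → 1040 (rounded up).
Base layers = 4 × (25.8 + 7.3), so 132.4 s.
Regular layers = 1036 × (6.99 + 7.3) = 14804.44 s.
Sum: 132.4 + 14804.44 = 14936.84 s → 4.15 hours.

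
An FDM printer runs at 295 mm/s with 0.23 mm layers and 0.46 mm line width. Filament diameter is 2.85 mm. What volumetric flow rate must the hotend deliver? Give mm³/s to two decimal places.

Extrusion cross-section = 0.23 × 0.46 = 0.1058 mm².
Q = v·A = 295 × 0.1058 = 31.21 mm³/s.

31.21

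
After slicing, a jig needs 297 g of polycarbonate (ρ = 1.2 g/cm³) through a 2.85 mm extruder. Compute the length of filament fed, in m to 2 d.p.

Extruded volume: 297/1.2 = 247.5 cm³ (247500 mm³).
Cross-section of 2.85 mm filament: π·(2.85/2)² = 6.3794 mm².
L = V/A = 247500/6.3794 = 38796.75 mm → 38.80 m.

38.80 m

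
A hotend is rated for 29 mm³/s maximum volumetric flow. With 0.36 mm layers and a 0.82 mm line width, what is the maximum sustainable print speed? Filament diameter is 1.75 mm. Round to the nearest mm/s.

A: 0.36 × 0.82 → 0.2952 mm².
v_max = Q/A = 29/0.2952 = 98.24 mm/s → 98 mm/s.

98 mm/s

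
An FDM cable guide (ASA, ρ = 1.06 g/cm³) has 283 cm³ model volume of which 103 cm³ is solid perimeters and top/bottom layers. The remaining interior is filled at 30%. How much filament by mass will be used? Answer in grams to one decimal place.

Volume inside the shell: 283 − 103 → 180 cm³.
Infill volume = 0.30 × 180, so 54 cm³.
Total extruded = 103 + 54 = 157 cm³.
Mass = 157 × 1.06 = 166.42 g.

166.4 g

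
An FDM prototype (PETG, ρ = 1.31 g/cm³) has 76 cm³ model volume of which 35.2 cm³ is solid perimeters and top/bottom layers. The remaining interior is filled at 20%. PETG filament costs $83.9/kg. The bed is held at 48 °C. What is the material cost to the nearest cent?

Infill region: 76 − 35.2 → 40.8 cm³.
Infill volume = 0.20 × 40.8, so 8.16 cm³.
Deposited volume: 35.2 + 8.16 → 43.36 cm³.
Mass = 43.36 × 1.31 = 56.8016 g.
At $83.9/kg: 56.8016/1000 × 83.9 = $4.77.

$4.77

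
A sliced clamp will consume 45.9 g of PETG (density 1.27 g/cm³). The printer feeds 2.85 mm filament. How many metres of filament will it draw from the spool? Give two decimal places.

5.67 m

Volume = 45.9 g / 1.27 g·cm⁻³ = 36.1417 cm³ = 36141.7 mm³.
Cross-section of 2.85 mm filament: π·(2.85/2)² = 6.3794 mm².
Length = 36141.7 / 6.3794 = 5665.38 mm = 5.67 m.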